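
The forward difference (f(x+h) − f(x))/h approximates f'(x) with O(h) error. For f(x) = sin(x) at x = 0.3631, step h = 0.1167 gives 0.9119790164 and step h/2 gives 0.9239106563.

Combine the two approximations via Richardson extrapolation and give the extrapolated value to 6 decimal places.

Order 1 gives 2^r = 2 and 2^r − 1 = 1.
Top: 2(0.9239106563) − (0.9119790164) = 0.9358422962
Denominator 2 − 1 = 1.
(2*0.9239106563 − 0.9119790164)/(2 − 1) = 0.9358422962

0.935842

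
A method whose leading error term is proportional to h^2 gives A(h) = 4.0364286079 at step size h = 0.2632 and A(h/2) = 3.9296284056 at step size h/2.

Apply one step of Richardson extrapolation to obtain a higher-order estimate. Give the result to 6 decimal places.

3.894028

Leading term ∝ h^2; use weight 4 = 2^2.
Numerator 4*A(h/2) − A(h) = 4*3.9296284056 − 4.0364286079 = 11.6820850145
Extrapolated: 11.6820850145 / 3 = 3.8940283382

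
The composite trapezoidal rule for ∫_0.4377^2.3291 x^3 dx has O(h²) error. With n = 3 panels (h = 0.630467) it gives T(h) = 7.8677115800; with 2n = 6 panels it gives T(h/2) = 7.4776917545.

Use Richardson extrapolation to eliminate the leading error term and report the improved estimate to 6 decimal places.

With r = 2 the leading error scales as h^2, so the weight is 2^2 = 4.
Top: 4(7.4776917545) − (7.8677115800) = 22.0430554380
Divide by 2^2 − 1 = 3.
Result: 7.3476851460
Correction |R − A(h/2)| = 1.300e-01; gap |A(h/2) − A(h)| = 3.900e-01.

7.347685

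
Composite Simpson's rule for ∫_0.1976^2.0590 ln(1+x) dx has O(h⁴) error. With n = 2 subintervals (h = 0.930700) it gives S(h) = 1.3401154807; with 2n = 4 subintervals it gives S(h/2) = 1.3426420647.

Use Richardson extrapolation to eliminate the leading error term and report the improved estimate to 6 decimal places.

Leading term ∝ h^4; use weight 16 = 2^4.
Difference of the inputs: 1.3426420647 − 1.3401154807 = 0.0025265840
Divide by 2^4 − 1 = 15: 0.0025265840/15 = 0.0001684389
R = 1.3426420647 + 0.0001684389 = 1.3428105036

1.342811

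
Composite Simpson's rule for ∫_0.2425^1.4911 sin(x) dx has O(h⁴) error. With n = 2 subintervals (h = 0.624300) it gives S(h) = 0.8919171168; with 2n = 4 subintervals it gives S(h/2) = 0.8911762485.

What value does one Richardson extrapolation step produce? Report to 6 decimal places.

0.891127

With r = 4 the leading error scales as h^4, so the weight is 2^4 = 16.
16 × 0.8911762485 = 14.2588199760; subtract 0.8919171168 → 13.3669028592
R = 13.3669028592/15 = 0.8911268573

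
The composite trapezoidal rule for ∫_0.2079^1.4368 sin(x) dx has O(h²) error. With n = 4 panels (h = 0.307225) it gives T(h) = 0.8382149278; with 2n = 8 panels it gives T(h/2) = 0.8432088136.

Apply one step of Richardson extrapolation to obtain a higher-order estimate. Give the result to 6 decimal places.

0.844873

With r = 2 the leading error scales as h^2, so the weight is 2^2 = 4.
4·0.8432088136 − 0.8382149278 = 2.5346203266
2.5346203266 ÷ 3 = 0.8448734422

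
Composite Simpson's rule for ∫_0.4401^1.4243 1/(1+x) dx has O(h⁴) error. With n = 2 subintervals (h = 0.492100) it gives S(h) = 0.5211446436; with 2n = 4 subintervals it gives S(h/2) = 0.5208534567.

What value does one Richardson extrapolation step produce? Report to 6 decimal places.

Leading term ∝ h^4; use weight 16 = 2^4.
16 × 0.5208534567 − 0.5211446436 = 7.8125106636
R = 7.8125106636/15 = 0.5208340442
Gap between inputs: 2.912e-04; correction applied: −0.0000194125.

0.520834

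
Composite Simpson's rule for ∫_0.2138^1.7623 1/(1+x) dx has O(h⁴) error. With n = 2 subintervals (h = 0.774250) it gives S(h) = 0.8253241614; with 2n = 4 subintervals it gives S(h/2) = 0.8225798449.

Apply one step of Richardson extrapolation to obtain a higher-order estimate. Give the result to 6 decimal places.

Method order is 4; weight 2^4 = 16.
A(h/2) − A(h) = 0.8225798449 − 0.8253241614 = -0.0027443165
Divide by 2^4 − 1 = 15: (-0.0027443165)/15 = -0.0001829544
R = 0.8225798449 − 0.0001829544 = 0.8223968905
Correction |R − A(h/2)| = 1.830e-04; gap |A(h/2) − A(h)| = 2.744e-03.

0.822397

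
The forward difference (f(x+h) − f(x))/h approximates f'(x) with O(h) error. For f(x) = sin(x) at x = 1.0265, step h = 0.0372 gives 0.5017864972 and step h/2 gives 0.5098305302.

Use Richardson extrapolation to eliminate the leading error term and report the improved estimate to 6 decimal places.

With r = 1 the leading error scales as h^1, so the weight is 2^1 = 2.
Numerator 2×A(h/2) − A(h) = 2×0.5098305302 − 0.5017864972 = 0.5178745632
Denominator 2 − 1 = 1.
0.5178745632 ÷ 1 = 0.5178745632
Correction |R − A(h/2)| = 8.044e-03; gap |A(h/2) − A(h)| = 8.044e-03.

0.517875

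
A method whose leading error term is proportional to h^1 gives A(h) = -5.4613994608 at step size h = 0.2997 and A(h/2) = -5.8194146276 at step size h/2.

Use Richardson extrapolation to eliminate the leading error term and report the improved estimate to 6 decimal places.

-6.177430

Order 1 gives 2^r = 2 and 2^r − 1 = 1.
Difference of the inputs: -5.8194146276 − (-5.4613994608) = -0.3580151668
Divide by 2^1 − 1 = 1: (-0.3580151668)/1 = -0.3580151668
R = A(h/2) + (A(h/2) − A(h))/1 = -5.8194146276 − 0.3580151668 = -6.1774297944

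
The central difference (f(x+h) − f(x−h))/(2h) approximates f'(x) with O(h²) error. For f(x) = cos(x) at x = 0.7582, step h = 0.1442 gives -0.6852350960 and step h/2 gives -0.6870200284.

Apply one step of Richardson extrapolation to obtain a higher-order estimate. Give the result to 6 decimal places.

r = 2: numerator weight 4, denominator 3.
4×(-0.6870200284) = -2.7480801136; (-2.7480801136) − (-0.6852350960) = -2.0628450176
(4×(-0.6870200284) − (-0.6852350960))/(4 − 1) = -0.6876150059

-0.687615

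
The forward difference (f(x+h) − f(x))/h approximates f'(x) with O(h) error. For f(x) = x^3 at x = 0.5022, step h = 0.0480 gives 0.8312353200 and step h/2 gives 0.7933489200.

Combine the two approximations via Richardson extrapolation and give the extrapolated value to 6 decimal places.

With r = 1 the leading error scales as h^1, so the weight is 2^1 = 2.
2*0.7933489200 − 0.8312353200 = 0.7554625200
Divide by 2^1 − 1 = 1.
So the Richardson estimate is 0.7554625200.

0.755463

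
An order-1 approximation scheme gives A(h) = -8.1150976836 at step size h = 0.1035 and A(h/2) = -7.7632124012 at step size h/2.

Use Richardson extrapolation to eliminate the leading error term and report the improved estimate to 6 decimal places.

With r = 1 the leading error scales as h^1, so the weight is 2^1 = 2.
Top: 2(-7.7632124012) − (-8.1150976836) = -7.4113271188
Extrapolated: (-7.4113271188) / 1 = -7.4113271188

-7.411327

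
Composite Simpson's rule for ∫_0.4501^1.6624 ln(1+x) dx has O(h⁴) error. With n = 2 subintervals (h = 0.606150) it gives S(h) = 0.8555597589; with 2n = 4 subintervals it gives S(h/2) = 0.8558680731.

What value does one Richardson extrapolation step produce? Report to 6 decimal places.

Leading term ∝ h^4; use weight 16 = 2^4.
16*0.8558680731 = 13.6938891696; 13.6938891696 − 0.8555597589 = 12.8383294107
(16*0.8558680731 − 0.8555597589)/(16 − 1) = 0.8558886274
Correction |R − A(h/2)| = 2.055e-05; gap |A(h/2) − A(h)| = 3.083e-04.

0.855889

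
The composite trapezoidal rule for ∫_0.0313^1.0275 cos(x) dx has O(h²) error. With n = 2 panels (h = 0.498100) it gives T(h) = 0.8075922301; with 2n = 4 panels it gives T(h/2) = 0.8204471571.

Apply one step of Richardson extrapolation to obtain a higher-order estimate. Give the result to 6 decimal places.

r = 2: numerator weight 4, denominator 3.
A(h/2) − A(h) = 0.8204471571 − 0.8075922301 = 0.0128549270
Correction (A(h/2) − A(h))/(4 − 1) = 0.0128549270/3 = 0.0042849757
R = 0.8204471571 + 0.0042849757 = 0.8247321328

0.824732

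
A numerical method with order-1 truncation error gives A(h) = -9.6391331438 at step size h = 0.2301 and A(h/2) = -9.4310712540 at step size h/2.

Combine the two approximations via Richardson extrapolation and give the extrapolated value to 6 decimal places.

-9.223009

Method order is 1; weight 2^1 = 2.
2*(-9.4310712540) − (-9.6391331438) = -9.2230093642
Denominator 2 − 1 = 1.
R = (-9.2230093642)/1 = -9.2230093642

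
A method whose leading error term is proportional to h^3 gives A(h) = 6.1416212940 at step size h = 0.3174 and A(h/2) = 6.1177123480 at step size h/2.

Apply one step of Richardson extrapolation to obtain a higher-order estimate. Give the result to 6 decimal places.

6.114297

Error is O(h^3); halving h shrinks it by 2^3 = 8.
2^3×A(h/2) = 48.9416987840; minus A(h) gives 42.8000774900.
Denominator 8 − 1 = 7.
Extrapolated: 42.8000774900 / 7 = 6.1142967843
Gap between inputs: 2.391e-02; correction applied: −0.0034155637.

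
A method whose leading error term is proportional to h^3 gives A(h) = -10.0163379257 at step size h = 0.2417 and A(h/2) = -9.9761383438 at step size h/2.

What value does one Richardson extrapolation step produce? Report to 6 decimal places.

-9.970396

Error is O(h^3); halving h shrinks it by 2^3 = 8.
Weighted: (-79.8091067504) − (-10.0163379257) = -69.7927688247
Denominator 8 − 1 = 7.
Result: -9.9703955464
Correction |R − A(h/2)| = 5.743e-03; gap |A(h/2) − A(h)| = 4.020e-02.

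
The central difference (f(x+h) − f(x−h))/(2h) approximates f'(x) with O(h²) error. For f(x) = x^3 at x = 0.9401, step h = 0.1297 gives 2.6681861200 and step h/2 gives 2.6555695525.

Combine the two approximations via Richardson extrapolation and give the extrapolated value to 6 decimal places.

r = 2, so 2^r = 4.
4*2.6555695525 = 10.6222782100; 10.6222782100 − 2.6681861200 = 7.9540920900
Denominator 4 − 1 = 3.
(4*2.6555695525 − 2.6681861200)/(4 − 1) = 2.6513640300

2.651364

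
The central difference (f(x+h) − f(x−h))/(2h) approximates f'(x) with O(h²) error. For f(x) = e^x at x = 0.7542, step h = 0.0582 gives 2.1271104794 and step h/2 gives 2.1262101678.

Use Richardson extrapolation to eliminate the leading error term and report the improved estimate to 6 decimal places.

2.125910

Method order is 2; weight 2^2 = 4.
4×2.1262101678 = 8.5048406712; 8.5048406712 − 2.1271104794 = 6.3777301918
Denominator 4 − 1 = 3.
Result: 2.1259100639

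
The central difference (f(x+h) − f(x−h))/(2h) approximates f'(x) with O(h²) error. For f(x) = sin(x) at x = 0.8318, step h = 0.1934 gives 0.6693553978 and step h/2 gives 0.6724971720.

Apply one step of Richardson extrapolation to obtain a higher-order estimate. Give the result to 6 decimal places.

0.673544

The method has order 2: 2^2 = 4.
2^2 × A(h/2) = 2.6899886880; minus A(h) gives 2.0206332902.
Extrapolated: 2.0206332902 / 3 = 0.6735444301
Gap between inputs: 3.142e-03; correction applied: +0.0010472581.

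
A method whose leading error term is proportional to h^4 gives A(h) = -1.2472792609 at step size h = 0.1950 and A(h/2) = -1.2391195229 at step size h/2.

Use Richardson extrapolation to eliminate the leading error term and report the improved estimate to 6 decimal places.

Error is O(h^4); halving h shrinks it by 2^4 = 16.
Difference of the inputs: -1.2391195229 − (-1.2472792609) = 0.0081597380
Divide by 2^4 − 1 = 15: 0.0081597380/15 = 0.0005439825
R = -1.2391195229 + 0.0005439825 = -1.2385755404
Correction |R − A(h/2)| = 5.440e-04; gap |A(h/2) − A(h)| = 8.160e-03.

-1.238576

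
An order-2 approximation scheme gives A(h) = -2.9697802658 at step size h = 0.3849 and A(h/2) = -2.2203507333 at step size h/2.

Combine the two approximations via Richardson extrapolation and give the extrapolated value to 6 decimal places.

r = 2: numerator weight 4, denominator 3.
Top: 4(-2.2203507333) − (-2.9697802658) = -5.9116226674
(-5.9116226674) ÷ 3 = -1.9705408891
Correction |R − A(h/2)| = 2.498e-01; gap |A(h/2) − A(h)| = 7.494e-01.

-1.970541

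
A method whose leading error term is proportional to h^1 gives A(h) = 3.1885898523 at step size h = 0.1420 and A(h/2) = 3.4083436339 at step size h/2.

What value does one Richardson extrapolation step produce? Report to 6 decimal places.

3.628097

Method order is 1; weight 2^1 = 2.
2^1*A(h/2) = 6.8166872678; minus A(h) gives 3.6280974155.
Denominator 2 − 1 = 1.
Result: 3.6280974155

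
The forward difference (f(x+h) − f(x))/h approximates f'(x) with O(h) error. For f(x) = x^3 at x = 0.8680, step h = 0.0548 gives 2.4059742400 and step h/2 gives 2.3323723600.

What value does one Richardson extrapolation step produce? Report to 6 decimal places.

2.258770

Error is O(h^1); halving h shrinks it by 2^1 = 2.
A(h/2) − A(h) = 2.3323723600 − 2.4059742400 = -0.0736018800
Divide by 2^1 − 1 = 1: (-0.0736018800)/1 = -0.0736018800
R = 2.3323723600 − 0.0736018800 = 2.2587704800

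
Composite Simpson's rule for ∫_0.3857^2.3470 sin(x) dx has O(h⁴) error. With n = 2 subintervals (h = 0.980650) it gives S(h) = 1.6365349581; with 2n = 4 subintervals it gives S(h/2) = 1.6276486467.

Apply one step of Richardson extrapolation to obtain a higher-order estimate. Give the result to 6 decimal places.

1.627056

Order 4 gives 2^r = 16 and 2^r − 1 = 15.
2^4·A(h/2) = 26.0423783472; minus A(h) gives 24.4058433891.
Divide by 2^4 − 1 = 15.
24.4058433891 ÷ 15 = 1.6270562259
Correction |R − A(h/2)| = 5.924e-04; gap |A(h/2) − A(h)| = 8.886e-03.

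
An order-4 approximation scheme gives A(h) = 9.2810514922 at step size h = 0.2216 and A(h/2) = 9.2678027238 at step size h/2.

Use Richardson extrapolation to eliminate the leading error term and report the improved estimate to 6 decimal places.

9.266919

Method order is 4; weight 2^4 = 16.
16*9.2678027238 = 148.2848435808; subtract 9.2810514922 → 139.0037920886
Extrapolated: 139.0037920886 / 15 = 9.2669194726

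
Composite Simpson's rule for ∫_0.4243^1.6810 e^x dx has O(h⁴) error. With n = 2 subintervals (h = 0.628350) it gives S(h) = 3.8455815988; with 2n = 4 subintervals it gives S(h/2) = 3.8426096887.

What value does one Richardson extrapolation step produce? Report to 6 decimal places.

r = 4, so 2^r = 16.
16*3.8426096887 = 61.4817550192; 61.4817550192 − 3.8455815988 = 57.6361734204
(16*3.8426096887 − 3.8455815988)/(16 − 1) = 3.8424115614
Gap between inputs: 2.972e-03; correction applied: −0.0001981273.

3.842412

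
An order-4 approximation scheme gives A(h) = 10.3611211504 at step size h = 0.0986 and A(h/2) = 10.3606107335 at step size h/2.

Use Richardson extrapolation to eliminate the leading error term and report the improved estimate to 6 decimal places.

10.360577

Order 4 gives 2^r = 16 and 2^r − 1 = 15.
Top: 16(10.3606107335) − (10.3611211504) = 155.4086505856
Divide by 2^4 − 1 = 15.
Result: 10.3605767057
Correction |R − A(h/2)| = 3.403e-05; gap |A(h/2) − A(h)| = 5.104e-04.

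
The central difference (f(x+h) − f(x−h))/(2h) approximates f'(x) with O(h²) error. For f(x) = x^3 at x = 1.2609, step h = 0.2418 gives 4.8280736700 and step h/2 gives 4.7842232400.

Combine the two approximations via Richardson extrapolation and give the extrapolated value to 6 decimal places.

With r = 2 the leading error scales as h^2, so the weight is 2^2 = 4.
Top: 4(4.7842232400) − (4.8280736700) = 14.3088192900
14.3088192900 ÷ 3 = 4.7696064300

4.769606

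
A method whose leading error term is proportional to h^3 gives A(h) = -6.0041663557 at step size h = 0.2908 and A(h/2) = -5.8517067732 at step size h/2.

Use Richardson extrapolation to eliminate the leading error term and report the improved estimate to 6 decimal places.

With r = 3 the leading error scales as h^3, so the weight is 2^3 = 8.
Top: 8(-5.8517067732) − (-6.0041663557) = -40.8094878299
Divide by 2^3 − 1 = 7.
(8 × (-5.8517067732) − (-6.0041663557))/(8 − 1) = -5.8299268328

-5.829927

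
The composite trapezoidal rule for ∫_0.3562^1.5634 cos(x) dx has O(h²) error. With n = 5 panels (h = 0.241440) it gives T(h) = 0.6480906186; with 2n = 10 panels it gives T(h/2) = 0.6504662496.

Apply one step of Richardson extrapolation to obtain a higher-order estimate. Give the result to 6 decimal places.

0.651258

Order 2 gives 2^r = 4 and 2^r − 1 = 3.
4*0.6504662496 − 0.6480906186 = 1.9537743798
1.9537743798 ÷ 3 = 0.6512581266
Gap between inputs: 2.376e-03; correction applied: +0.0007918770.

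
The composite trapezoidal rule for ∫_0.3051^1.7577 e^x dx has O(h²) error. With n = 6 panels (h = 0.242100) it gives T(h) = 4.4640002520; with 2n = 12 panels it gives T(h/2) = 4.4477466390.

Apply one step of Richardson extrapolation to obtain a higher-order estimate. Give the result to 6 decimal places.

4.442329

The method has order 2: 2^2 = 4.
4 × 4.4477466390 = 17.7909865560; 17.7909865560 − 4.4640002520 = 13.3269863040
Denominator 4 − 1 = 3.
Result: 4.4423287680
Gap between inputs: 1.625e-02; correction applied: −0.0054178710.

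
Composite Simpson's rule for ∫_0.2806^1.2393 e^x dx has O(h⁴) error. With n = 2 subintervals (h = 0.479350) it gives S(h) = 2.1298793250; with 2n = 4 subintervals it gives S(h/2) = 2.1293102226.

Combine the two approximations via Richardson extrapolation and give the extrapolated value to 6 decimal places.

2.129272

The method has order 4: 2^4 = 16.
16·2.1293102226 = 34.0689635616; 34.0689635616 − 2.1298793250 = 31.9390842366
Denominator 16 − 1 = 15.
So the Richardson estimate is 2.1292722824.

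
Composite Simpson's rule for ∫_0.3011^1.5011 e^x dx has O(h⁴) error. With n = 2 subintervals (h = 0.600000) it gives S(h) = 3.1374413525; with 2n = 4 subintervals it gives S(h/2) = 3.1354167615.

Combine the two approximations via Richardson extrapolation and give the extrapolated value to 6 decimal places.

3.135282

The method has order 4: 2^4 = 16.
Weighted: 50.1666681840 − 3.1374413525 = 47.0292268315
Denominator 16 − 1 = 15.
Result: 3.1352817888
Correction |R − A(h/2)| = 1.350e-04; gap |A(h/2) − A(h)| = 2.025e-03.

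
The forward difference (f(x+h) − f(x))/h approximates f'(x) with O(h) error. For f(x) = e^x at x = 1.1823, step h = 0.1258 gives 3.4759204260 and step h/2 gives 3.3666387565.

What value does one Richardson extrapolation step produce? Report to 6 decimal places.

3.257357

Error is O(h^1); halving h shrinks it by 2^1 = 2.
2^1 × A(h/2) = 6.7332775130; minus A(h) gives 3.2573570870.
Divide by 2^1 − 1 = 1.
Result: 3.2573570870
Shift from A(h/2): −0.1092816695.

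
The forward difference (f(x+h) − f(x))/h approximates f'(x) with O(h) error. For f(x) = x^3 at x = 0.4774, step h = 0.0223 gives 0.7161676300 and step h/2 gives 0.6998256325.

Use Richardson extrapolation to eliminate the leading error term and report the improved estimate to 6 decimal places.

0.683484

Method order is 1; weight 2^1 = 2.
Top: 2(0.6998256325) − (0.7161676300) = 0.6834836350
Divide by 2^1 − 1 = 1.
R = 0.6834836350/1 = 0.6834836350
Gap between inputs: 1.634e-02; correction applied: −0.0163419975.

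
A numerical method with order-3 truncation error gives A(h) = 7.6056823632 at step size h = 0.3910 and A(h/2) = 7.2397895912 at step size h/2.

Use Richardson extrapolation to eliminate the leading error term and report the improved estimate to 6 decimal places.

7.187519

Method order is 3; weight 2^3 = 8.
Difference of the inputs: 7.2397895912 − 7.6056823632 = -0.3658927720
Correction (A(h/2) − A(h))/(8 − 1) = (-0.3658927720)/7 = -0.0522703960
R = 7.2397895912 − 0.0522703960 = 7.1875191952
Gap between inputs: 3.659e-01; correction applied: −0.0522703960.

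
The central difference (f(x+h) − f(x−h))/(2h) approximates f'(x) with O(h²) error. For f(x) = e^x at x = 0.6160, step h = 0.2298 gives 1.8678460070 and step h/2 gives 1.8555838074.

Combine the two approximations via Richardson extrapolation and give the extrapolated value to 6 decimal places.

1.851496

Leading term ∝ h^2; use weight 4 = 2^2.
4 × 1.8555838074 − 1.8678460070 = 5.5544892226
Denominator 4 − 1 = 3.
5.5544892226 ÷ 3 = 1.8514964075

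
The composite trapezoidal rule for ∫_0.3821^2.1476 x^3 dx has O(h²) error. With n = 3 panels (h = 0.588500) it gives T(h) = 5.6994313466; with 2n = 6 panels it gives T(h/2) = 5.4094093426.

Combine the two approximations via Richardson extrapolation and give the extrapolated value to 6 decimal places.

Order 2 gives 2^r = 4 and 2^r − 1 = 3.
Numerator 4 × A(h/2) − A(h) = 4 × 5.4094093426 − 5.6994313466 = 15.9382060238
Denominator 4 − 1 = 3.
15.9382060238 ÷ 3 = 5.3127353413
Gap between inputs: 2.900e-01; correction applied: −0.0966740013.

5.312735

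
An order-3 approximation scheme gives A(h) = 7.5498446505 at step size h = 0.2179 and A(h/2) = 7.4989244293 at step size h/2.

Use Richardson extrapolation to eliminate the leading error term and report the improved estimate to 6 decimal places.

With r = 3 the leading error scales as h^3, so the weight is 2^3 = 8.
8×7.4989244293 − 7.5498446505 = 52.4415507839
52.4415507839 ÷ 7 = 7.4916501120
Shift from A(h/2): −0.0072743173.

7.491650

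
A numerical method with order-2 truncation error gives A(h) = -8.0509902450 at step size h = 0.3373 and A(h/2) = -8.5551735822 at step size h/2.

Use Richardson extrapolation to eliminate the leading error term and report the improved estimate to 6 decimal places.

r = 2, so 2^r = 4.
4*(-8.5551735822) = -34.2206943288; (-34.2206943288) − (-8.0509902450) = -26.1697040838
Extrapolated: (-26.1697040838) / 3 = -8.7232346946
Correction |R − A(h/2)| = 1.681e-01; gap |A(h/2) − A(h)| = 5.042e-01.

-8.723235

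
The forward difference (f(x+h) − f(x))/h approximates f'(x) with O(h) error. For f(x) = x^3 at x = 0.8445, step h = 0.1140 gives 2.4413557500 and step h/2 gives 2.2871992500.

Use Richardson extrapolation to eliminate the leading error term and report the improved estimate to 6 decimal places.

r = 1, so 2^r = 2.
2 × 2.2871992500 = 4.5743985000; subtract 2.4413557500 → 2.1330427500
Divide by 2^1 − 1 = 1.
Extrapolated: 2.1330427500 / 1 = 2.1330427500
Gap between inputs: 1.542e-01; correction applied: −0.1541565000.

2.133043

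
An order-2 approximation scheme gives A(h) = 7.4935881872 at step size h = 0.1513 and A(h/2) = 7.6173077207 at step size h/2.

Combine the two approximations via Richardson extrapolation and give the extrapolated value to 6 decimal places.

7.658548

r = 2: numerator weight 4, denominator 3.
4·7.6173077207 − 7.4935881872 = 22.9756426956
Divide by 2^2 − 1 = 3.
R = 22.9756426956/3 = 7.6585475652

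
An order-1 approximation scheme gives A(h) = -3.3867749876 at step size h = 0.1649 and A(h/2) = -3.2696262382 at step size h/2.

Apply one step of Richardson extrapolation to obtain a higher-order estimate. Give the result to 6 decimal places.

-3.152477

With r = 1 the leading error scales as h^1, so the weight is 2^1 = 2.
Top: 2(-3.2696262382) − (-3.3867749876) = -3.1524774888
Divide by 2^1 − 1 = 1.
(-3.1524774888) ÷ 1 = -3.1524774888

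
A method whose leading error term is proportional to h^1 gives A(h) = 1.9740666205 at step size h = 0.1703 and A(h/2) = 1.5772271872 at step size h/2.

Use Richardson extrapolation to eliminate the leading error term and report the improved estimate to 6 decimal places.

The method has order 1: 2^1 = 2.
Difference of the inputs: 1.5772271872 − 1.9740666205 = -0.3968394333
Divide by 2^1 − 1 = 1: (-0.3968394333)/1 = -0.3968394333
R = A(h/2) + (A(h/2) − A(h))/1 = 1.5772271872 − 0.3968394333 = 1.1803877539
Correction |R − A(h/2)| = 3.968e-01; gap |A(h/2) − A(h)| = 3.968e-01.

1.180388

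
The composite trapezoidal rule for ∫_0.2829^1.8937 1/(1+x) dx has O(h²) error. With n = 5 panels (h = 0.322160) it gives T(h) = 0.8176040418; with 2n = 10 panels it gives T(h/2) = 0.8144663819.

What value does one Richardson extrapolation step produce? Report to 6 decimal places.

0.813420

The method has order 2: 2^2 = 4.
2^2·A(h/2) = 3.2578655276; minus A(h) gives 2.4402614858.
Divide by 2^2 − 1 = 3.
Extrapolated: 2.4402614858 / 3 = 0.8134204953
Correction |R − A(h/2)| = 1.046e-03; gap |A(h/2) − A(h)| = 3.138e-03.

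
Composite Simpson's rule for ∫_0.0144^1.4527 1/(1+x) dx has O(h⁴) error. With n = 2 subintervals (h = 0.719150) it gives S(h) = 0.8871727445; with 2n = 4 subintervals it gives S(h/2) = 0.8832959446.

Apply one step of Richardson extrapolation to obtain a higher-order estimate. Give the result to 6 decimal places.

Method order is 4; weight 2^4 = 16.
Difference of the inputs: 0.8832959446 − 0.8871727445 = -0.0038767999
Divide by 2^4 − 1 = 15: (-0.0038767999)/15 = -0.0002584533
R = A(h/2) + (A(h/2) − A(h))/15 = 0.8832959446 − 0.0002584533 = 0.8830374913
Correction |R − A(h/2)| = 2.585e-04; gap |A(h/2) − A(h)| = 3.877e-03.

0.883037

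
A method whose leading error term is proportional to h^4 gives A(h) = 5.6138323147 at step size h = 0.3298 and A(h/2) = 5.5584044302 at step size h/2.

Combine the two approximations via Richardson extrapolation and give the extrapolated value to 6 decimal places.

5.554709

r = 4: numerator weight 16, denominator 15.
Numerator 16·A(h/2) − A(h) = 16·5.5584044302 − 5.6138323147 = 83.3206385685
Denominator 16 − 1 = 15.
Extrapolated: 83.3206385685 / 15 = 5.5547092379
Gap between inputs: 5.543e-02; correction applied: −0.0036951923.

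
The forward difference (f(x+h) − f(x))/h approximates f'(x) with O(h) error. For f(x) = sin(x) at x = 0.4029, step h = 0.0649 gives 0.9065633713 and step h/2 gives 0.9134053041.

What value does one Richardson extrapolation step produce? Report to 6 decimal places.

r = 1, so 2^r = 2.
A(h/2) − A(h) = 0.9134053041 − 0.9065633713 = 0.0068419328
Divide by 2^1 − 1 = 1: 0.0068419328/1 = 0.0068419328
R = A(h/2) + (A(h/2) − A(h))/1 = 0.9134053041 + 0.0068419328 = 0.9202472369
Shift from A(h/2): +0.0068419328.

0.920247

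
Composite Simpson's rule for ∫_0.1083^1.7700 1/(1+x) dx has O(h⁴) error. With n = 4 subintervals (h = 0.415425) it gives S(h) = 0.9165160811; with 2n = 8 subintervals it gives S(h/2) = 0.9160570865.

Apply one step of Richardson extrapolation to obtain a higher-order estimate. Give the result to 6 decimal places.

r = 4, so 2^r = 16.
16×0.9160570865 = 14.6569133840; subtract 0.9165160811 → 13.7403973029
Denominator 16 − 1 = 15.
Extrapolated: 13.7403973029 / 15 = 0.9160264869

0.916026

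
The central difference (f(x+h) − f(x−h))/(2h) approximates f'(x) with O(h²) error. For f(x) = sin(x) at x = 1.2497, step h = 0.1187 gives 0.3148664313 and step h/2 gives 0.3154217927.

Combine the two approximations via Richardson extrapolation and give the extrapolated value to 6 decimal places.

0.315607

The method has order 2: 2^2 = 4.
4*0.3154217927 = 1.2616871708; 1.2616871708 − 0.3148664313 = 0.9468207395
Denominator 4 − 1 = 3.
Result: 0.3156069132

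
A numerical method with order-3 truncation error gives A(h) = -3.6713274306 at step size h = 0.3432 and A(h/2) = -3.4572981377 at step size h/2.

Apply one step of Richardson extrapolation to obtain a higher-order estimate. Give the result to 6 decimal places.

With r = 3 the leading error scales as h^3, so the weight is 2^3 = 8.
8×(-3.4572981377) − (-3.6713274306) = -23.9870576710
Denominator 8 − 1 = 7.
Result: -3.4267225244

-3.426723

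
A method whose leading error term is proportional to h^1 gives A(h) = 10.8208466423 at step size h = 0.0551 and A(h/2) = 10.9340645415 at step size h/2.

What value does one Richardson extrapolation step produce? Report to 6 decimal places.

The method has order 1: 2^1 = 2.
2^1 × A(h/2) = 21.8681290830; minus A(h) gives 11.0472824407.
Divide by 2^1 − 1 = 1.
R = 11.0472824407/1 = 11.0472824407

11.047282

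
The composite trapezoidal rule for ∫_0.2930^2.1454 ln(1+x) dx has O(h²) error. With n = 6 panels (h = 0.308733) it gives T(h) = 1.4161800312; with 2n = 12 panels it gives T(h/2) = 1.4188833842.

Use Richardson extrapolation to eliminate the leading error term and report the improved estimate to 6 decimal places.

Leading term ∝ h^2; use weight 4 = 2^2.
4×1.4188833842 = 5.6755335368; subtract 1.4161800312 → 4.2593535056
Denominator 4 − 1 = 3.
4.2593535056 ÷ 3 = 1.4197845019
Gap between inputs: 2.703e-03; correction applied: +0.0009011177.

1.419785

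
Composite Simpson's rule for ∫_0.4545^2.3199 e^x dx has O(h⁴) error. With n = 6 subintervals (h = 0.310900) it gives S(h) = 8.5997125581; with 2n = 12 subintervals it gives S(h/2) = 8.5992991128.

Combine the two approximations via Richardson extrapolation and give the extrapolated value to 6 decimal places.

With r = 4 the leading error scales as h^4, so the weight is 2^4 = 16.
16·8.5992991128 = 137.5887858048; 137.5887858048 − 8.5997125581 = 128.9890732467
(16·8.5992991128 − 8.5997125581)/(16 − 1) = 8.5992715498

8.599272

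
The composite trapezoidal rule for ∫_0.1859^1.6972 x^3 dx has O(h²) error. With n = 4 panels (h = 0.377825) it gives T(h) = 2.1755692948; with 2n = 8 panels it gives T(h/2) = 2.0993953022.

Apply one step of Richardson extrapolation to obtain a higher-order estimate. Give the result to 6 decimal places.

Order 2 gives 2^r = 4 and 2^r − 1 = 3.
A(h/2) − A(h) = 2.0993953022 − 2.1755692948 = -0.0761739926
Divide by 2^2 − 1 = 3: (-0.0761739926)/3 = -0.0253913309
R = 2.0993953022 − 0.0253913309 = 2.0740039713
Gap between inputs: 7.617e-02; correction applied: −0.0253913309.

2.074004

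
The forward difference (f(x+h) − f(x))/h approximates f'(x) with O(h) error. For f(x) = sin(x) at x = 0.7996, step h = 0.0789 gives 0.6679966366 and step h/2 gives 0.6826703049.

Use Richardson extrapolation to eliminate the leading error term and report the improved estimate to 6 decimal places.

0.697344

r = 1: numerator weight 2, denominator 1.
Top: 2(0.6826703049) − (0.6679966366) = 0.6973439732
Denominator 2 − 1 = 1.
So the Richardson estimate is 0.6973439732.
Shift from A(h/2): +0.0146736683.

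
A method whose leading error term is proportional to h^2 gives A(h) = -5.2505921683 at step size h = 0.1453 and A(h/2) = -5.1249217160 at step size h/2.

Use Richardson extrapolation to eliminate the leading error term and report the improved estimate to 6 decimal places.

-5.083032

Order 2 gives 2^r = 4 and 2^r − 1 = 3.
4*(-5.1249217160) = -20.4996868640; (-20.4996868640) − (-5.2505921683) = -15.2490946957
Denominator 4 − 1 = 3.
Extrapolated: (-15.2490946957) / 3 = -5.0830315652
Correction |R − A(h/2)| = 4.189e-02; gap |A(h/2) − A(h)| = 1.257e-01.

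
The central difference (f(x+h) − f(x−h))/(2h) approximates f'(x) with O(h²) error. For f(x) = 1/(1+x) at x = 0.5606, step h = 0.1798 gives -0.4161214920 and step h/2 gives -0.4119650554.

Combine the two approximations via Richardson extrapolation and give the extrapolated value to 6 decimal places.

Method order is 2; weight 2^2 = 4.
Weighted: (-1.6478602216) − (-0.4161214920) = -1.2317387296
Extrapolated: (-1.2317387296) / 3 = -0.4105795765

-0.410580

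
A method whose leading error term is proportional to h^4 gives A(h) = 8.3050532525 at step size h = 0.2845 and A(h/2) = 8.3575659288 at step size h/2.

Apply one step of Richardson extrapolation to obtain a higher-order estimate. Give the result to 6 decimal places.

8.361067

Leading term ∝ h^4; use weight 16 = 2^4.
Top: 16(8.3575659288) − (8.3050532525) = 125.4160016083
R = 125.4160016083/15 = 8.3610667739
Correction |R − A(h/2)| = 3.501e-03; gap |A(h/2) − A(h)| = 5.251e-02.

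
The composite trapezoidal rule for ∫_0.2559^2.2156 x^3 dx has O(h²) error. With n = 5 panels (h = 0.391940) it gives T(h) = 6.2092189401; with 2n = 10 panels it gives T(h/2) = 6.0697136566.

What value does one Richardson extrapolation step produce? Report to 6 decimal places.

r = 2, so 2^r = 4.
4×6.0697136566 − 6.2092189401 = 18.0696356863
Extrapolated: 18.0696356863 / 3 = 6.0232118954

6.023212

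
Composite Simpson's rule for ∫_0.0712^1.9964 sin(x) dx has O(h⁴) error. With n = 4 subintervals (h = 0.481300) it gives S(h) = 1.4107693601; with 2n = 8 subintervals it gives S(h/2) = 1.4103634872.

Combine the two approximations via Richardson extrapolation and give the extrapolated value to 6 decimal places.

Error is O(h^4); halving h shrinks it by 2^4 = 16.
16·1.4103634872 = 22.5658157952; 22.5658157952 − 1.4107693601 = 21.1550464351
(16·1.4103634872 − 1.4107693601)/(16 − 1) = 1.4103364290

1.410336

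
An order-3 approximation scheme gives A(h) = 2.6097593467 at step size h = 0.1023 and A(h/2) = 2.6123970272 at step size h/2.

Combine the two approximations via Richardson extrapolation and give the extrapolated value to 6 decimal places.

The method has order 3: 2^3 = 8.
Difference of the inputs: 2.6123970272 − 2.6097593467 = 0.0026376805
Divide by 2^3 − 1 = 7: 0.0026376805/7 = 0.0003768115
R = A(h/2) + (A(h/2) − A(h))/7 = 2.6123970272 + 0.0003768115 = 2.6127738387
Correction |R − A(h/2)| = 3.768e-04; gap |A(h/2) − A(h)| = 2.638e-03.

2.612774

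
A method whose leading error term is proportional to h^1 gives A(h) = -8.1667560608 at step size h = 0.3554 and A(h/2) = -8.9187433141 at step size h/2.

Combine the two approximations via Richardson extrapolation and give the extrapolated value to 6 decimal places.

Method order is 1; weight 2^1 = 2.
Numerator 2 × A(h/2) − A(h) = 2 × (-8.9187433141) − (-8.1667560608) = -9.6707305674
Denominator 2 − 1 = 1.
Result: -9.6707305674
Gap between inputs: 7.520e-01; correction applied: −0.7519872533.

-9.670731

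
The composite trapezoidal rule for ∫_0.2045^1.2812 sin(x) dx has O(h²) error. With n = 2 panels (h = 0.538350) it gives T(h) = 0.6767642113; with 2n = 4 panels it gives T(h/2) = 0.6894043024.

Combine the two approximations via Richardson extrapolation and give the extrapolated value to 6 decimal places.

The method has order 2: 2^2 = 4.
4 × 0.6894043024 = 2.7576172096; 2.7576172096 − 0.6767642113 = 2.0808529983
Denominator 4 − 1 = 3.
Extrapolated: 2.0808529983 / 3 = 0.6936176661

0.693618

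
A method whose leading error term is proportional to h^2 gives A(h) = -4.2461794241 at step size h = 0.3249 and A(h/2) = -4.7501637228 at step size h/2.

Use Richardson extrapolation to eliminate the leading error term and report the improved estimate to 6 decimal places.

-4.918158

Leading term ∝ h^2; use weight 4 = 2^2.
A(h/2) − A(h) = -4.7501637228 − (-4.2461794241) = -0.5039842987
Divide by 2^2 − 1 = 3: (-0.5039842987)/3 = -0.1679947662
R = -4.7501637228 − 0.1679947662 = -4.9181584890
Shift from A(h/2): −0.1679947662.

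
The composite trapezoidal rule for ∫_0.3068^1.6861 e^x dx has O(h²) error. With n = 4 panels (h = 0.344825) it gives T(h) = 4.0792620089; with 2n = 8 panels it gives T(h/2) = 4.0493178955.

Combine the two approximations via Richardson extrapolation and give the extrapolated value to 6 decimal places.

r = 2, so 2^r = 4.
Difference of the inputs: 4.0493178955 − 4.0792620089 = -0.0299441134
Divide by 2^2 − 1 = 3: (-0.0299441134)/3 = -0.0099813711
R = A(h/2) + (A(h/2) − A(h))/3 = 4.0493178955 − 0.0099813711 = 4.0393365244
Shift from A(h/2): −0.0099813711.

4.039337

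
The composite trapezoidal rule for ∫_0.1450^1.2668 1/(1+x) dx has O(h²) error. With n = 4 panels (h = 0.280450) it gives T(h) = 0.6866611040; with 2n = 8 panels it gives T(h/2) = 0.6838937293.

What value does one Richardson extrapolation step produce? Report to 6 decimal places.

With r = 2 the leading error scales as h^2, so the weight is 2^2 = 4.
4·0.6838937293 = 2.7355749172; 2.7355749172 − 0.6866611040 = 2.0489138132
Denominator 4 − 1 = 3.
Extrapolated: 2.0489138132 / 3 = 0.6829712711
Shift from A(h/2): −0.0009224582.

0.682971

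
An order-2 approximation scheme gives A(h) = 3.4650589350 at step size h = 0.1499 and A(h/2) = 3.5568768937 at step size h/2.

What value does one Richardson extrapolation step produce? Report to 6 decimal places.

With r = 2 the leading error scales as h^2, so the weight is 2^2 = 4.
4 × 3.5568768937 = 14.2275075748; 14.2275075748 − 3.4650589350 = 10.7624486398
Denominator 4 − 1 = 3.
R = 10.7624486398/3 = 3.5874828799
Gap between inputs: 9.182e-02; correction applied: +0.0306059862.

3.587483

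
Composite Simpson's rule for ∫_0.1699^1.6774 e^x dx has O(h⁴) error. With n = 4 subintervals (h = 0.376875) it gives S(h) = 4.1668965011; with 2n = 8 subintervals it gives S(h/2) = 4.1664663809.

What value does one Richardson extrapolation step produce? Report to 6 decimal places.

4.166438

With r = 4 the leading error scales as h^4, so the weight is 2^4 = 16.
16*4.1664663809 = 66.6634620944; subtract 4.1668965011 → 62.4965655933
R = 62.4965655933/15 = 4.1664377062
Gap between inputs: 4.301e-04; correction applied: −0.0000286747.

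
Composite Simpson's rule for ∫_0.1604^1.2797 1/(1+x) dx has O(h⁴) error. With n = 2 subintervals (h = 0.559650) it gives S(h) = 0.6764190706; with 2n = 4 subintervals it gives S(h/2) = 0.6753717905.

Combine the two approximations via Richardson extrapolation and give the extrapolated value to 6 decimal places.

Method order is 4; weight 2^4 = 16.
Difference of the inputs: 0.6753717905 − 0.6764190706 = -0.0010472801
Divide by 2^4 − 1 = 15: (-0.0010472801)/15 = -0.0000698187
R = 0.6753717905 − 0.0000698187 = 0.6753019718

0.675302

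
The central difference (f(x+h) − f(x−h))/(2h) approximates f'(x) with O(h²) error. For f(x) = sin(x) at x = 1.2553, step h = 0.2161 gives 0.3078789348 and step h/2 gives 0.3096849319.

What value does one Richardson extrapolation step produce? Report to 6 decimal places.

r = 2: numerator weight 4, denominator 3.
Weighted: 1.2387397276 − 0.3078789348 = 0.9308607928
Denominator 4 − 1 = 3.
Result: 0.3102869309

0.310287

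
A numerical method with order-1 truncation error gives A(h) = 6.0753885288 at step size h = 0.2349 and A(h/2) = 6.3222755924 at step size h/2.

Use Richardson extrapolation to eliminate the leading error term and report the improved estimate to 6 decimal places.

Leading term ∝ h^1; use weight 2 = 2^1.
Numerator 2·A(h/2) − A(h) = 2·6.3222755924 − 6.0753885288 = 6.5691626560
Divide by 2^1 − 1 = 1.
So the Richardson estimate is 6.5691626560.
Correction |R − A(h/2)| = 2.469e-01; gap |A(h/2) − A(h)| = 2.469e-01.

6.569163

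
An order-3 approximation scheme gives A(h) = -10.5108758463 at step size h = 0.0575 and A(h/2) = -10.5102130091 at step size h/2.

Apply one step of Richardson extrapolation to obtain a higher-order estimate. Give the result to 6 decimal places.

Error is O(h^3); halving h shrinks it by 2^3 = 8.
Weighted: (-84.0817040728) − (-10.5108758463) = -73.5708282265
Divide by 2^3 − 1 = 7.
R = (-73.5708282265)/7 = -10.5101183181

-10.510118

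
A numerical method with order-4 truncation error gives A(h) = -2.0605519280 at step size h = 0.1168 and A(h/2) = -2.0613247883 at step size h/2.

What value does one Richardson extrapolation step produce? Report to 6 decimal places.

-2.061376

r = 4: numerator weight 16, denominator 15.
Weighted: (-32.9811966128) − (-2.0605519280) = -30.9206446848
R = (-30.9206446848)/15 = -2.0613763123
Shift from A(h/2): −0.0000515240.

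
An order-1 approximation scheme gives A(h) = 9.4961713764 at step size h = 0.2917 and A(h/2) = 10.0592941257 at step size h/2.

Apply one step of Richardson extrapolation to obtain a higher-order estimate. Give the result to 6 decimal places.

10.622417

Method order is 1; weight 2^1 = 2.
Weighted: 20.1185882514 − 9.4961713764 = 10.6224168750
Divide by 2^1 − 1 = 1.
Result: 10.6224168750
Gap between inputs: 5.631e-01; correction applied: +0.5631227493.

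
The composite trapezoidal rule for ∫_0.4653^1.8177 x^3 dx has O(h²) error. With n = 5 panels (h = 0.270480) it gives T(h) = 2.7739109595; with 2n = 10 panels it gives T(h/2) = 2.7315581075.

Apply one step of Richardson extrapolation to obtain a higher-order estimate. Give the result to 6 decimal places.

2.717440

Leading term ∝ h^2; use weight 4 = 2^2.
A(h/2) − A(h) = 2.7315581075 − 2.7739109595 = -0.0423528520
Correction (A(h/2) − A(h))/(4 − 1) = (-0.0423528520)/3 = -0.0141176173
R = 2.7315581075 − 0.0141176173 = 2.7174404902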